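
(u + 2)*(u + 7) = u^2 + 9*u + 14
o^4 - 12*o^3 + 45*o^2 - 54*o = o*(o - 6)*(o - 3)^2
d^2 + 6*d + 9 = (d + 3)^2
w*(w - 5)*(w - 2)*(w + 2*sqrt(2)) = w^4 - 7*w^3 + 2*sqrt(2)*w^3 - 14*sqrt(2)*w^2 + 10*w^2 + 20*sqrt(2)*w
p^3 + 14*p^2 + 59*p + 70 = (p + 2)*(p + 5)*(p + 7)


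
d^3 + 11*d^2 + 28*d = d*(d + 4)*(d + 7)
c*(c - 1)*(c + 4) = c^3 + 3*c^2 - 4*c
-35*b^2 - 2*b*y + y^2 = (-7*b + y)*(5*b + y)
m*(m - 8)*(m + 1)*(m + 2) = m^4 - 5*m^3 - 22*m^2 - 16*m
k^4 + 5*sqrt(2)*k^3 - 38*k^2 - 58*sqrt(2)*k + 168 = (k - 3*sqrt(2))*(k - sqrt(2))*(k + 2*sqrt(2))*(k + 7*sqrt(2))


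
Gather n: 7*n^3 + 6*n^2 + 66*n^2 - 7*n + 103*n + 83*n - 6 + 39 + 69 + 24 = 7*n^3 + 72*n^2 + 179*n + 126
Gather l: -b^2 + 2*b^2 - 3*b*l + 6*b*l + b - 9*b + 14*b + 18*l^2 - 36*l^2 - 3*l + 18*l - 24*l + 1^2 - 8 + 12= b^2 + 6*b - 18*l^2 + l*(3*b - 9) + 5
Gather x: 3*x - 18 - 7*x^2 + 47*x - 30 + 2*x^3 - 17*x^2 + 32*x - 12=2*x^3 - 24*x^2 + 82*x - 60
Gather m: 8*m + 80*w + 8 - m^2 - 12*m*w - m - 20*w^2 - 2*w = -m^2 + m*(7 - 12*w) - 20*w^2 + 78*w + 8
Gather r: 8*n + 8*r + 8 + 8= 8*n + 8*r + 16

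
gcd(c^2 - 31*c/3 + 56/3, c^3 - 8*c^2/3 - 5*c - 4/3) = 1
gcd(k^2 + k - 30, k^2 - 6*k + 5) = k - 5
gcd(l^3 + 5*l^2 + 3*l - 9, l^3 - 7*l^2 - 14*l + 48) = l + 3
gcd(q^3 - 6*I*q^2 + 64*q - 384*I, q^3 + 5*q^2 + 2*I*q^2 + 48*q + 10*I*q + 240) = q^2 + 2*I*q + 48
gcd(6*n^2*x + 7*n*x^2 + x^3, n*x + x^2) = n*x + x^2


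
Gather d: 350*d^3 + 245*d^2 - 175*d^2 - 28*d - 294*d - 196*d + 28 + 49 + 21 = 350*d^3 + 70*d^2 - 518*d + 98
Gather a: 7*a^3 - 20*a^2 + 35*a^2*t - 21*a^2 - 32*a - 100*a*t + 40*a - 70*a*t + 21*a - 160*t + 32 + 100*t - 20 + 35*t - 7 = 7*a^3 + a^2*(35*t - 41) + a*(29 - 170*t) - 25*t + 5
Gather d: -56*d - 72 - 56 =-56*d - 128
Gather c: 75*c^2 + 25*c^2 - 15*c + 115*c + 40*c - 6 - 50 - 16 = 100*c^2 + 140*c - 72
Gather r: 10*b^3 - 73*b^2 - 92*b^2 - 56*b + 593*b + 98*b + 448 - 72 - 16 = 10*b^3 - 165*b^2 + 635*b + 360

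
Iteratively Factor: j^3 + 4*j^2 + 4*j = (j)*(j^2 + 4*j + 4) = j*(j + 2)*(j + 2)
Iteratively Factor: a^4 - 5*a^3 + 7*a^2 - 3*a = (a)*(a^3 - 5*a^2 + 7*a - 3) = a*(a - 1)*(a^2 - 4*a + 3) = a*(a - 1)^2*(a - 3)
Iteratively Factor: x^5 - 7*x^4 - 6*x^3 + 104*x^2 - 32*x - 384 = (x - 4)*(x^4 - 3*x^3 - 18*x^2 + 32*x + 96) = (x - 4)*(x + 3)*(x^3 - 6*x^2 + 32) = (x - 4)^2*(x + 3)*(x^2 - 2*x - 8) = (x - 4)^2*(x + 2)*(x + 3)*(x - 4)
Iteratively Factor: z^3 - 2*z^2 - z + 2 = (z - 2)*(z^2 - 1) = (z - 2)*(z + 1)*(z - 1)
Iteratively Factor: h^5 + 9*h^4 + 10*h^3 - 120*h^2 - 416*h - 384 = (h + 2)*(h^4 + 7*h^3 - 4*h^2 - 112*h - 192) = (h + 2)*(h + 4)*(h^3 + 3*h^2 - 16*h - 48) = (h + 2)*(h + 3)*(h + 4)*(h^2 - 16) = (h - 4)*(h + 2)*(h + 3)*(h + 4)*(h + 4)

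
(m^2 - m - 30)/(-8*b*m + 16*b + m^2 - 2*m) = (-m^2 + m + 30)/(8*b*m - 16*b - m^2 + 2*m)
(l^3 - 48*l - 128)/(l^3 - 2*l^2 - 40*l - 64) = (l + 4)/(l + 2)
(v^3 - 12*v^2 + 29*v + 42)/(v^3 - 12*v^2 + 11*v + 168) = (v^2 - 5*v - 6)/(v^2 - 5*v - 24)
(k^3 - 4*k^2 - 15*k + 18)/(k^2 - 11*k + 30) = (k^2 + 2*k - 3)/(k - 5)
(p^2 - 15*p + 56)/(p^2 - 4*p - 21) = (p - 8)/(p + 3)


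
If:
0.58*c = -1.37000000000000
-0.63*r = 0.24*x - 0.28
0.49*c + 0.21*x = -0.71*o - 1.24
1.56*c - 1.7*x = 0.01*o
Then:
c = -2.36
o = 0.53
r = 1.27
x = -2.17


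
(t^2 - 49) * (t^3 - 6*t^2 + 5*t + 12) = t^5 - 6*t^4 - 44*t^3 + 306*t^2 - 245*t - 588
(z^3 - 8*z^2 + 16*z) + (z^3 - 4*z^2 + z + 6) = 2*z^3 - 12*z^2 + 17*z + 6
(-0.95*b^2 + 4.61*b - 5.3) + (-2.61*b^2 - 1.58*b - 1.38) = -3.56*b^2 + 3.03*b - 6.68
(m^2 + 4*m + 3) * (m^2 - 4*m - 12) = m^4 - 25*m^2 - 60*m - 36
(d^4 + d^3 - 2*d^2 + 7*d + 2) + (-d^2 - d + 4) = d^4 + d^3 - 3*d^2 + 6*d + 6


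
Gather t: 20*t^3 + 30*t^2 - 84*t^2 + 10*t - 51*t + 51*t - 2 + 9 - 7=20*t^3 - 54*t^2 + 10*t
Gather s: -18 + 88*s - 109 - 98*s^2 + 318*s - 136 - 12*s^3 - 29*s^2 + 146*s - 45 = -12*s^3 - 127*s^2 + 552*s - 308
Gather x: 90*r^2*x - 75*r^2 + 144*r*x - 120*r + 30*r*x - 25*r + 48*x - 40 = -75*r^2 - 145*r + x*(90*r^2 + 174*r + 48) - 40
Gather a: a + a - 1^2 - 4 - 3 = 2*a - 8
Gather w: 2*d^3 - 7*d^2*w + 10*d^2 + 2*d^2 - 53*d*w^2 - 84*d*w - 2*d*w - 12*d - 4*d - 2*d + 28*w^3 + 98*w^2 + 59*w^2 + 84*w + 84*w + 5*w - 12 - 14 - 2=2*d^3 + 12*d^2 - 18*d + 28*w^3 + w^2*(157 - 53*d) + w*(-7*d^2 - 86*d + 173) - 28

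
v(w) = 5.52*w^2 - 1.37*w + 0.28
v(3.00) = 45.85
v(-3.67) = 79.66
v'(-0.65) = -8.55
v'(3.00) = 31.75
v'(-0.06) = -2.03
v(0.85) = 3.10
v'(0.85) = 8.01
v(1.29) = 7.70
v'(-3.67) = -41.89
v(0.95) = 3.96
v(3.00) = 45.85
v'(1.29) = 12.87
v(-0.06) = 0.38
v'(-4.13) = -46.97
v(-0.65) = 3.50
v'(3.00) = 31.75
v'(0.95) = 9.12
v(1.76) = 14.97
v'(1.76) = 18.06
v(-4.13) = 100.09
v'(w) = 11.04*w - 1.37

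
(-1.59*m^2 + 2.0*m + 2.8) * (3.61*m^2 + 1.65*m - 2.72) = -5.7399*m^4 + 4.5965*m^3 + 17.7328*m^2 - 0.820000000000001*m - 7.616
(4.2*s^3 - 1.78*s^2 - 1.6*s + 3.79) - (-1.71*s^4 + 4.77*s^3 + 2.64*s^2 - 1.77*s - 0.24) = 1.71*s^4 - 0.569999999999999*s^3 - 4.42*s^2 + 0.17*s + 4.03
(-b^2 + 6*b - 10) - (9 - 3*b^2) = 2*b^2 + 6*b - 19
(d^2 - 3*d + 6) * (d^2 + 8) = d^4 - 3*d^3 + 14*d^2 - 24*d + 48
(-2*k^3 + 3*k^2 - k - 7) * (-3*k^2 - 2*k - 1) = 6*k^5 - 5*k^4 - k^3 + 20*k^2 + 15*k + 7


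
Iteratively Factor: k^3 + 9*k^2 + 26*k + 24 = (k + 3)*(k^2 + 6*k + 8) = (k + 3)*(k + 4)*(k + 2)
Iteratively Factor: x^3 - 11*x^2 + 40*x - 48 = (x - 3)*(x^2 - 8*x + 16) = (x - 4)*(x - 3)*(x - 4)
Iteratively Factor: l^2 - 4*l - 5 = (l - 5)*(l + 1)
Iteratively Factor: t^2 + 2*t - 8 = (t - 2)*(t + 4)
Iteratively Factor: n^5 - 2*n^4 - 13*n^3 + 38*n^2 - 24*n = (n - 3)*(n^4 + n^3 - 10*n^2 + 8*n) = n*(n - 3)*(n^3 + n^2 - 10*n + 8) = n*(n - 3)*(n - 1)*(n^2 + 2*n - 8) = n*(n - 3)*(n - 2)*(n - 1)*(n + 4)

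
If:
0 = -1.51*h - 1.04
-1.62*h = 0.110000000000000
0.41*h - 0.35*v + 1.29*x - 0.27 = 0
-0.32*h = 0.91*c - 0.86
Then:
No Solution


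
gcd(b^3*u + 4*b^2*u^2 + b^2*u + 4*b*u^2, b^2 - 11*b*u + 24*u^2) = 1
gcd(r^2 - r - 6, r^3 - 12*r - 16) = r + 2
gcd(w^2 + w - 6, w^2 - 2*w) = w - 2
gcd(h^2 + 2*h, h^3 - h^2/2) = h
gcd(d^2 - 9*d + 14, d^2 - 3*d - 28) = d - 7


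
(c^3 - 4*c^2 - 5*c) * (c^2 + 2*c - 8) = c^5 - 2*c^4 - 21*c^3 + 22*c^2 + 40*c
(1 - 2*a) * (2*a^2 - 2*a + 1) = -4*a^3 + 6*a^2 - 4*a + 1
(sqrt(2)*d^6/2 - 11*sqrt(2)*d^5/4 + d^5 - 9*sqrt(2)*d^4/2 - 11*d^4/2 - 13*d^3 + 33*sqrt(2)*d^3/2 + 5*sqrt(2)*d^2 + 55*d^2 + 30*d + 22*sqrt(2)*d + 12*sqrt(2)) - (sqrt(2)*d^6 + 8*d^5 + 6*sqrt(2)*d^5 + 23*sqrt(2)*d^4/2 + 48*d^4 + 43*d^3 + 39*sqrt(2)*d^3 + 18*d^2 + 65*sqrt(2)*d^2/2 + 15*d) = -sqrt(2)*d^6/2 - 35*sqrt(2)*d^5/4 - 7*d^5 - 107*d^4/2 - 16*sqrt(2)*d^4 - 56*d^3 - 45*sqrt(2)*d^3/2 - 55*sqrt(2)*d^2/2 + 37*d^2 + 15*d + 22*sqrt(2)*d + 12*sqrt(2)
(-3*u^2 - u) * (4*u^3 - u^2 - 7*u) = -12*u^5 - u^4 + 22*u^3 + 7*u^2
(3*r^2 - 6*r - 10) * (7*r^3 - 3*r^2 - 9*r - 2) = 21*r^5 - 51*r^4 - 79*r^3 + 78*r^2 + 102*r + 20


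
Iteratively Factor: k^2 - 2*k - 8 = (k + 2)*(k - 4)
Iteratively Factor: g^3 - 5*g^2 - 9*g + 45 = (g + 3)*(g^2 - 8*g + 15) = (g - 5)*(g + 3)*(g - 3)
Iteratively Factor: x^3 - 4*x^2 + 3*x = (x)*(x^2 - 4*x + 3) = x*(x - 1)*(x - 3)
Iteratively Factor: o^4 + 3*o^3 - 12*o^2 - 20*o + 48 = (o + 4)*(o^3 - o^2 - 8*o + 12) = (o - 2)*(o + 4)*(o^2 + o - 6) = (o - 2)^2*(o + 4)*(o + 3)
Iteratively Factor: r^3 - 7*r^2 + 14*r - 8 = (r - 2)*(r^2 - 5*r + 4) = (r - 2)*(r - 1)*(r - 4)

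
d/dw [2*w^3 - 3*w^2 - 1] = 6*w*(w - 1)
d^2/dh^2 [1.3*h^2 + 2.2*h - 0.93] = 2.60000000000000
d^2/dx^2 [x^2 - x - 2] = 2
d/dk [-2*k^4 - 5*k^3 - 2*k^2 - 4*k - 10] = -8*k^3 - 15*k^2 - 4*k - 4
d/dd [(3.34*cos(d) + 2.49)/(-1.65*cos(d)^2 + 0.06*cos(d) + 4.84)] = (5.511*sin(d)^2 - 8.217*cos(d) - 21.5272)*sin(d)/(-1.65*cos(d)^2 + 0.06*cos(d) + 4.84)^2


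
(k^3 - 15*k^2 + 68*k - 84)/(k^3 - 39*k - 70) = (k^2 - 8*k + 12)/(k^2 + 7*k + 10)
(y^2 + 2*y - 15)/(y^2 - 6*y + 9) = (y + 5)/(y - 3)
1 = 1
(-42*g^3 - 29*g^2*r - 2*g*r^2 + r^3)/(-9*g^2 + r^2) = (-14*g^2 - 5*g*r + r^2)/(-3*g + r)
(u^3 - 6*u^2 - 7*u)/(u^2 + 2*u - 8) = u*(u^2 - 6*u - 7)/(u^2 + 2*u - 8)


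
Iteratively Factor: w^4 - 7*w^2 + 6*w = (w)*(w^3 - 7*w + 6) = w*(w - 2)*(w^2 + 2*w - 3) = w*(w - 2)*(w - 1)*(w + 3)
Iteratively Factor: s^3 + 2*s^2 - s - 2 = (s + 1)*(s^2 + s - 2) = (s - 1)*(s + 1)*(s + 2)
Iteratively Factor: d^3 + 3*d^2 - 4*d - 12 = (d + 2)*(d^2 + d - 6) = (d - 2)*(d + 2)*(d + 3)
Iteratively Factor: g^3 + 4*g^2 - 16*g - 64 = (g + 4)*(g^2 - 16) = (g + 4)^2*(g - 4)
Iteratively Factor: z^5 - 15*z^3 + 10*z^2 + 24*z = (z + 1)*(z^4 - z^3 - 14*z^2 + 24*z) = (z + 1)*(z + 4)*(z^3 - 5*z^2 + 6*z) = (z - 3)*(z + 1)*(z + 4)*(z^2 - 2*z) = (z - 3)*(z - 2)*(z + 1)*(z + 4)*(z)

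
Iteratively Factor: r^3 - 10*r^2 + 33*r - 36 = (r - 4)*(r^2 - 6*r + 9) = (r - 4)*(r - 3)*(r - 3)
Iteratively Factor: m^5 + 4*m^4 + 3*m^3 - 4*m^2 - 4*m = (m + 2)*(m^4 + 2*m^3 - m^2 - 2*m) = (m - 1)*(m + 2)*(m^3 + 3*m^2 + 2*m) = m*(m - 1)*(m + 2)*(m^2 + 3*m + 2) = m*(m - 1)*(m + 2)^2*(m + 1)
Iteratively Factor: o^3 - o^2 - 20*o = (o)*(o^2 - o - 20) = o*(o - 5)*(o + 4)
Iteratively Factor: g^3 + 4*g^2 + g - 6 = (g + 3)*(g^2 + g - 2) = (g - 1)*(g + 3)*(g + 2)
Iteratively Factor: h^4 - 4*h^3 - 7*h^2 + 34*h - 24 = (h + 3)*(h^3 - 7*h^2 + 14*h - 8) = (h - 4)*(h + 3)*(h^2 - 3*h + 2) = (h - 4)*(h - 2)*(h + 3)*(h - 1)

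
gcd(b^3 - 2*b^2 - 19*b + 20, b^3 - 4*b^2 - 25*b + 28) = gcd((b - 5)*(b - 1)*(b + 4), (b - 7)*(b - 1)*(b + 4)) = b^2 + 3*b - 4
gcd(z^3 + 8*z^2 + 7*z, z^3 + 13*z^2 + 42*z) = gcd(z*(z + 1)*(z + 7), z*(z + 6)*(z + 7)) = z^2 + 7*z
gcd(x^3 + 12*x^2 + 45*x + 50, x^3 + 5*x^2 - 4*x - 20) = x^2 + 7*x + 10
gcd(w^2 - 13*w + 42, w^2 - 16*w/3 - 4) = w - 6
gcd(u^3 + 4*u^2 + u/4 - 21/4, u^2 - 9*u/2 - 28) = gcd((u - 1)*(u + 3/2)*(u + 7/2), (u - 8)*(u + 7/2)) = u + 7/2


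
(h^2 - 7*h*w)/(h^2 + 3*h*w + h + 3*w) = h*(h - 7*w)/(h^2 + 3*h*w + h + 3*w)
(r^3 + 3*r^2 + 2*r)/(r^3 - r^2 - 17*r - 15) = r*(r + 2)/(r^2 - 2*r - 15)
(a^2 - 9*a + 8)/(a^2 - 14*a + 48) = (a - 1)/(a - 6)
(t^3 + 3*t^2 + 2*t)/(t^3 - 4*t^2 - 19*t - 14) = t/(t - 7)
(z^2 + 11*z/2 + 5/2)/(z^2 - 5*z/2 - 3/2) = (z + 5)/(z - 3)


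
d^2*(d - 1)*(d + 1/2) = d^4 - d^3/2 - d^2/2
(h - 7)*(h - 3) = h^2 - 10*h + 21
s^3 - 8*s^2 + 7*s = s*(s - 7)*(s - 1)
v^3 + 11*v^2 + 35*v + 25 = (v + 1)*(v + 5)^2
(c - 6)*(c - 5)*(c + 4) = c^3 - 7*c^2 - 14*c + 120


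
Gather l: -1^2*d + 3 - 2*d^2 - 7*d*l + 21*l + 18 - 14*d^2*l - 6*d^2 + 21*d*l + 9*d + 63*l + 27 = -8*d^2 + 8*d + l*(-14*d^2 + 14*d + 84) + 48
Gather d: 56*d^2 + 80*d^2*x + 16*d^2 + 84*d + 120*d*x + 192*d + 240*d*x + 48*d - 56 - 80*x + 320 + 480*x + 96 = d^2*(80*x + 72) + d*(360*x + 324) + 400*x + 360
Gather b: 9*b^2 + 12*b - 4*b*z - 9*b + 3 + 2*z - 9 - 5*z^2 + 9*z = 9*b^2 + b*(3 - 4*z) - 5*z^2 + 11*z - 6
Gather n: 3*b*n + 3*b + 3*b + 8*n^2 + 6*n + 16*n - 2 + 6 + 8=6*b + 8*n^2 + n*(3*b + 22) + 12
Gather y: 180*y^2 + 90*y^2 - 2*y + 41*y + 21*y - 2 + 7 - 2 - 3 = 270*y^2 + 60*y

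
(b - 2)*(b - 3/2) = b^2 - 7*b/2 + 3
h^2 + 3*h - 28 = (h - 4)*(h + 7)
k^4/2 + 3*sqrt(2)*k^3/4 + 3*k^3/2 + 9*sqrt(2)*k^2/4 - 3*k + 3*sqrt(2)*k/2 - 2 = (k - sqrt(2)/2)*(k + 2*sqrt(2))*(sqrt(2)*k/2 + sqrt(2)/2)*(sqrt(2)*k/2 + sqrt(2))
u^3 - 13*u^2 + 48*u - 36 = (u - 6)^2*(u - 1)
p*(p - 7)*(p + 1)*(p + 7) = p^4 + p^3 - 49*p^2 - 49*p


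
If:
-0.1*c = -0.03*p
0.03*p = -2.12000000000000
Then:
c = -21.20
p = -70.67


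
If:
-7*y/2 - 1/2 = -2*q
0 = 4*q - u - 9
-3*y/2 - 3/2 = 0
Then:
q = -3/2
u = -15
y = -1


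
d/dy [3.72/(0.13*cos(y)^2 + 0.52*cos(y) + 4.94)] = (0.9672*cos(y) + 1.9344)*sin(y)/(0.13*cos(y)^2 + 0.52*cos(y) + 4.94)^2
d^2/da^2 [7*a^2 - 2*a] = 14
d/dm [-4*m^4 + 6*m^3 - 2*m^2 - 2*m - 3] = -16*m^3 + 18*m^2 - 4*m - 2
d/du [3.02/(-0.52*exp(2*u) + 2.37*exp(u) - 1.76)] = (3.1408*exp(u) - 7.1574)*exp(u)/(0.52*exp(2*u) - 2.37*exp(u) + 1.76)^2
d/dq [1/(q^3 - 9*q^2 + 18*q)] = 3*(-q^2 + 6*q - 6)/(q^2*(q^2 - 9*q + 18)^2)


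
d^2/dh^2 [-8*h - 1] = 0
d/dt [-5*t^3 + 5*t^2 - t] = -15*t^2 + 10*t - 1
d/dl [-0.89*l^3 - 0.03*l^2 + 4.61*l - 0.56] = -2.67*l^2 - 0.06*l + 4.61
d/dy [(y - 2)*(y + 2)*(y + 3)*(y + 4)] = 4*y^3 + 21*y^2 + 16*y - 28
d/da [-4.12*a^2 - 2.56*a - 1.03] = -8.24*a - 2.56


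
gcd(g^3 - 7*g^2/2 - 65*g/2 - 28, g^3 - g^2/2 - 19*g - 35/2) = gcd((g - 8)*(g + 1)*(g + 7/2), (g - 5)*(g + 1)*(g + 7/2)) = g^2 + 9*g/2 + 7/2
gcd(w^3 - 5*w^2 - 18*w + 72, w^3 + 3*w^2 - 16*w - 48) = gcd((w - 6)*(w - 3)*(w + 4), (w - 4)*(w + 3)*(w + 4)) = w + 4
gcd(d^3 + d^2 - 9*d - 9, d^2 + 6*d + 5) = d + 1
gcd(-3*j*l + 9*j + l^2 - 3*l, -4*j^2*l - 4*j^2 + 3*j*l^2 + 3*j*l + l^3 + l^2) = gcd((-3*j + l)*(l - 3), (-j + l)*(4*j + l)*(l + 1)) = 1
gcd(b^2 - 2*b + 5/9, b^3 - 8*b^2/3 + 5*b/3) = b - 5/3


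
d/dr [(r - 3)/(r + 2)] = 5/(r + 2)^2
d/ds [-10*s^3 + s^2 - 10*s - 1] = -30*s^2 + 2*s - 10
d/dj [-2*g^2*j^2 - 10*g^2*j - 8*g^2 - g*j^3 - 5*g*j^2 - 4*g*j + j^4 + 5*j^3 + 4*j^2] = -4*g^2*j - 10*g^2 - 3*g*j^2 - 10*g*j - 4*g + 4*j^3 + 15*j^2 + 8*j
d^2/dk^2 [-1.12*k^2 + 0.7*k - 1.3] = -2.24000000000000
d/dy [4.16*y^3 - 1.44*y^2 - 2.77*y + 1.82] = 12.48*y^2 - 2.88*y - 2.77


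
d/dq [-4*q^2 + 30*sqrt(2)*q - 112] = -8*q + 30*sqrt(2)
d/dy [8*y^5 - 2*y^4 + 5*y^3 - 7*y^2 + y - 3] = 40*y^4 - 8*y^3 + 15*y^2 - 14*y + 1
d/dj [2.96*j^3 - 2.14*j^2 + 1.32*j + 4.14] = 8.88*j^2 - 4.28*j + 1.32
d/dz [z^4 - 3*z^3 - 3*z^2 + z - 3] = 4*z^3 - 9*z^2 - 6*z + 1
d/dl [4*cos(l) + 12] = -4*sin(l)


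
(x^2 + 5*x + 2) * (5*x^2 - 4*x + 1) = 5*x^4 + 21*x^3 - 9*x^2 - 3*x + 2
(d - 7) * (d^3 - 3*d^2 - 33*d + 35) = d^4 - 10*d^3 - 12*d^2 + 266*d - 245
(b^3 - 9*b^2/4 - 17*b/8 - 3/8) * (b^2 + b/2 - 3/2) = b^5 - 7*b^4/4 - 19*b^3/4 + 31*b^2/16 + 3*b + 9/16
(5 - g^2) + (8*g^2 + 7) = 7*g^2 + 12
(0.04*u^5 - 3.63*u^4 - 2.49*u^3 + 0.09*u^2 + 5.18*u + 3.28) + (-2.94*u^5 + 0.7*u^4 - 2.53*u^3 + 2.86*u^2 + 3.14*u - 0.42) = -2.9*u^5 - 2.93*u^4 - 5.02*u^3 + 2.95*u^2 + 8.32*u + 2.86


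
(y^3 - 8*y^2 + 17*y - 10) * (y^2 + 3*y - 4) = y^5 - 5*y^4 - 11*y^3 + 73*y^2 - 98*y + 40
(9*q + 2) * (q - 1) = 9*q^2 - 7*q - 2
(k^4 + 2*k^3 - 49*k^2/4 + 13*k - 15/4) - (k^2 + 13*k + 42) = k^4 + 2*k^3 - 53*k^2/4 - 183/4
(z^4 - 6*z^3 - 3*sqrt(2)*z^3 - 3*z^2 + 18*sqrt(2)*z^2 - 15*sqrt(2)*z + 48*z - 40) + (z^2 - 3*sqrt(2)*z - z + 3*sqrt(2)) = z^4 - 6*z^3 - 3*sqrt(2)*z^3 - 2*z^2 + 18*sqrt(2)*z^2 - 18*sqrt(2)*z + 47*z - 40 + 3*sqrt(2)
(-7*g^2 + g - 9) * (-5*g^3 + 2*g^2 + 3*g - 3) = 35*g^5 - 19*g^4 + 26*g^3 + 6*g^2 - 30*g + 27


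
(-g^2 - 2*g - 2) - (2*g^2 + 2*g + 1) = -3*g^2 - 4*g - 3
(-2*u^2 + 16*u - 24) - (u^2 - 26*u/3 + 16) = -3*u^2 + 74*u/3 - 40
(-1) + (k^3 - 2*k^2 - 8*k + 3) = k^3 - 2*k^2 - 8*k + 2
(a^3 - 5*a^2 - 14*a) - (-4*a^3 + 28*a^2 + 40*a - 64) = 5*a^3 - 33*a^2 - 54*a + 64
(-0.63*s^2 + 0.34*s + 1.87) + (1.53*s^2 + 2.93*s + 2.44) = 0.9*s^2 + 3.27*s + 4.31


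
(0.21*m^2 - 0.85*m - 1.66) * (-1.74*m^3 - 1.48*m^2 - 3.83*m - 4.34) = -0.3654*m^5 + 1.1682*m^4 + 3.3421*m^3 + 4.8009*m^2 + 10.0468*m + 7.2044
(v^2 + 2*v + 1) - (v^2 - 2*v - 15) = 4*v + 16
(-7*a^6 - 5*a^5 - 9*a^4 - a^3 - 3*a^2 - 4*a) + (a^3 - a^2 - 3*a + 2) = -7*a^6 - 5*a^5 - 9*a^4 - 4*a^2 - 7*a + 2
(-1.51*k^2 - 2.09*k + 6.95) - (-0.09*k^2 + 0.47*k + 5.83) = -1.42*k^2 - 2.56*k + 1.12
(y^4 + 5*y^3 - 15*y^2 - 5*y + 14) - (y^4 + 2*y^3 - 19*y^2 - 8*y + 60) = 3*y^3 + 4*y^2 + 3*y - 46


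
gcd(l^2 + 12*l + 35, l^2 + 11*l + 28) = l + 7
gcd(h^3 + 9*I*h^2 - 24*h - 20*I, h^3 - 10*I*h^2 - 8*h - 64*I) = h + 2*I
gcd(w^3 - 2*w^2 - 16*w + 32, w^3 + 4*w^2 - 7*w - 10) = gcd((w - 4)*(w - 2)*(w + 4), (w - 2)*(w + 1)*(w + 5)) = w - 2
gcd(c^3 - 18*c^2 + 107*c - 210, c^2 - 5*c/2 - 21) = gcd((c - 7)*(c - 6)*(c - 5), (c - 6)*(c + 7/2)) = c - 6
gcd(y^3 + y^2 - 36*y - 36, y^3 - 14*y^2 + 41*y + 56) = y + 1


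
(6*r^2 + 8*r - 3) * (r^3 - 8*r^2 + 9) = 6*r^5 - 40*r^4 - 67*r^3 + 78*r^2 + 72*r - 27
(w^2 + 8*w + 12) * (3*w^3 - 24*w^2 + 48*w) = 3*w^5 - 108*w^3 + 96*w^2 + 576*w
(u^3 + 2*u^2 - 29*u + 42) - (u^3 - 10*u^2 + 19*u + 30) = 12*u^2 - 48*u + 12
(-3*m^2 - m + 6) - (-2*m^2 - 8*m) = -m^2 + 7*m + 6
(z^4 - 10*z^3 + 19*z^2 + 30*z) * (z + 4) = z^5 - 6*z^4 - 21*z^3 + 106*z^2 + 120*z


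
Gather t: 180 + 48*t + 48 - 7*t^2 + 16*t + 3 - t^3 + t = -t^3 - 7*t^2 + 65*t + 231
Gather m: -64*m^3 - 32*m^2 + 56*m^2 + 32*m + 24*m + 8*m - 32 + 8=-64*m^3 + 24*m^2 + 64*m - 24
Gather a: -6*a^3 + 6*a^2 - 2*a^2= -6*a^3 + 4*a^2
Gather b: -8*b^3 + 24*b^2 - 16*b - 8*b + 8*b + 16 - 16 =-8*b^3 + 24*b^2 - 16*b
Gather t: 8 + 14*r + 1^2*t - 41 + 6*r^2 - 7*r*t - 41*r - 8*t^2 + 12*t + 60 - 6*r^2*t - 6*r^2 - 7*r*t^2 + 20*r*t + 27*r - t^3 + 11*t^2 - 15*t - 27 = -t^3 + t^2*(3 - 7*r) + t*(-6*r^2 + 13*r - 2)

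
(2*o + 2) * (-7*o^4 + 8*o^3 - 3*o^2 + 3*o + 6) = -14*o^5 + 2*o^4 + 10*o^3 + 18*o + 12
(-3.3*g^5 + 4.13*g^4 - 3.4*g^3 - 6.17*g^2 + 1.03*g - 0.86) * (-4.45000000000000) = 14.685*g^5 - 18.3785*g^4 + 15.13*g^3 + 27.4565*g^2 - 4.5835*g + 3.827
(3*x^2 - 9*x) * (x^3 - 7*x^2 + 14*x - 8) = 3*x^5 - 30*x^4 + 105*x^3 - 150*x^2 + 72*x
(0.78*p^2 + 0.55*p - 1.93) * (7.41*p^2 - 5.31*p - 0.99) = 5.7798*p^4 - 0.0662999999999991*p^3 - 17.994*p^2 + 9.7038*p + 1.9107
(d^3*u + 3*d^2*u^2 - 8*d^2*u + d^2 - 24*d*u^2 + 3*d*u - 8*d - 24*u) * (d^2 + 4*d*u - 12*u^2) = d^5*u + 7*d^4*u^2 - 8*d^4*u + d^4 - 56*d^3*u^2 + 7*d^3*u - 8*d^3 - 36*d^2*u^4 - 56*d^2*u + 288*d*u^4 - 36*d*u^3 + 288*u^3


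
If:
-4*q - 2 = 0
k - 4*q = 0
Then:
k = -2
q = -1/2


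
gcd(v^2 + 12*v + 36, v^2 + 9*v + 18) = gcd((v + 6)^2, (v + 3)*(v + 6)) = v + 6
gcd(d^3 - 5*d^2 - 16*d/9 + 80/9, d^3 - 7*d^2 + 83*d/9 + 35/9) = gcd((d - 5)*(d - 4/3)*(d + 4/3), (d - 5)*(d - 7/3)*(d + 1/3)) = d - 5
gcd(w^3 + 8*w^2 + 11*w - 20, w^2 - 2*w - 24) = w + 4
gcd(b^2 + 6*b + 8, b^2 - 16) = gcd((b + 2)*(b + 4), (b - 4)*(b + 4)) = b + 4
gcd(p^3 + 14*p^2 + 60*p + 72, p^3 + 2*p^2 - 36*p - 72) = p^2 + 8*p + 12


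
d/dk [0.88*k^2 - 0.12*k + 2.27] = 1.76*k - 0.12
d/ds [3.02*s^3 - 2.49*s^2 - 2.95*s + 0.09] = 9.06*s^2 - 4.98*s - 2.95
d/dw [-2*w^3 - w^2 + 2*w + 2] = -6*w^2 - 2*w + 2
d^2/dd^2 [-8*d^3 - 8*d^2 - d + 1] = -48*d - 16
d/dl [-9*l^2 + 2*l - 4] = 2 - 18*l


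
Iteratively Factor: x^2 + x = (x + 1)*(x)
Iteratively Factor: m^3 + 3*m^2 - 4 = (m - 1)*(m^2 + 4*m + 4) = (m - 1)*(m + 2)*(m + 2)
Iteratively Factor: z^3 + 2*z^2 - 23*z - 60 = (z + 3)*(z^2 - z - 20) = (z + 3)*(z + 4)*(z - 5)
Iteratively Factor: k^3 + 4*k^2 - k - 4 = (k - 1)*(k^2 + 5*k + 4) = (k - 1)*(k + 1)*(k + 4)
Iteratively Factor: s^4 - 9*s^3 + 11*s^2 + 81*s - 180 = (s - 5)*(s^3 - 4*s^2 - 9*s + 36) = (s - 5)*(s + 3)*(s^2 - 7*s + 12) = (s - 5)*(s - 3)*(s + 3)*(s - 4)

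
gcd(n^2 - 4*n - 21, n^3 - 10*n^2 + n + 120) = n + 3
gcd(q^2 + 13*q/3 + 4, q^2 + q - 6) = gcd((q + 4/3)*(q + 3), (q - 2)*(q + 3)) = q + 3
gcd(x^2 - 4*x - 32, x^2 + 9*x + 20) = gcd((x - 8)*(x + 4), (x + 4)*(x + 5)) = x + 4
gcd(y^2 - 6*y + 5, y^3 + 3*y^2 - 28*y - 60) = y - 5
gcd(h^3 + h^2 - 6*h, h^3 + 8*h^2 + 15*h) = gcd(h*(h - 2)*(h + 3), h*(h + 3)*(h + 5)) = h^2 + 3*h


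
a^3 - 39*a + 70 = (a - 5)*(a - 2)*(a + 7)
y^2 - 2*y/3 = y*(y - 2/3)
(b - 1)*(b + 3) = b^2 + 2*b - 3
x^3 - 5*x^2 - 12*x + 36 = (x - 6)*(x - 2)*(x + 3)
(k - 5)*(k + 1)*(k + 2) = k^3 - 2*k^2 - 13*k - 10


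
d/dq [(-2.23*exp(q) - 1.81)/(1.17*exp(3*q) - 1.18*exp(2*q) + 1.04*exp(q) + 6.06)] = (5.2182*exp(3*q) + 3.7217*exp(2*q) - 4.2716*exp(q) - 11.6314)*exp(q)/(1.3689*exp(6*q) - 2.7612*exp(5*q) + 3.826*exp(4*q) + 11.726*exp(3*q) - 13.22*exp(2*q) + 12.6048*exp(q) + 36.7236)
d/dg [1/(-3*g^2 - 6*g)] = 2*(g + 1)/(3*g^2*(g + 2)^2)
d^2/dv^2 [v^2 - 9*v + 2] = 2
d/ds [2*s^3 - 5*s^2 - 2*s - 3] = 6*s^2 - 10*s - 2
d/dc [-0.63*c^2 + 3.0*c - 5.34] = 3.0 - 1.26*c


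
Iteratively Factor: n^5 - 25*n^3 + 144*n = (n + 4)*(n^4 - 4*n^3 - 9*n^2 + 36*n) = (n + 3)*(n + 4)*(n^3 - 7*n^2 + 12*n) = (n - 4)*(n + 3)*(n + 4)*(n^2 - 3*n) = n*(n - 4)*(n + 3)*(n + 4)*(n - 3)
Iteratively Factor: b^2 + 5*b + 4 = (b + 1)*(b + 4)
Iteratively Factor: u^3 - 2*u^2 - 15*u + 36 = (u - 3)*(u^2 + u - 12) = (u - 3)^2*(u + 4)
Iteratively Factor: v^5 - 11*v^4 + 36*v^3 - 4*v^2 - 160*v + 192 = (v + 2)*(v^4 - 13*v^3 + 62*v^2 - 128*v + 96) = (v - 3)*(v + 2)*(v^3 - 10*v^2 + 32*v - 32) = (v - 4)*(v - 3)*(v + 2)*(v^2 - 6*v + 8) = (v - 4)*(v - 3)*(v - 2)*(v + 2)*(v - 4)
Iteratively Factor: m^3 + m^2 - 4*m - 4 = (m - 2)*(m^2 + 3*m + 2) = (m - 2)*(m + 2)*(m + 1)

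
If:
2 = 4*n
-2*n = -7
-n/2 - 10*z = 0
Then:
No Solution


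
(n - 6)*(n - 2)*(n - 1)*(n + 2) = n^4 - 7*n^3 + 2*n^2 + 28*n - 24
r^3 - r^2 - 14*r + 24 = (r - 3)*(r - 2)*(r + 4)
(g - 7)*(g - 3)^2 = g^3 - 13*g^2 + 51*g - 63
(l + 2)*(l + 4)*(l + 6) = l^3 + 12*l^2 + 44*l + 48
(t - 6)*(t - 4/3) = t^2 - 22*t/3 + 8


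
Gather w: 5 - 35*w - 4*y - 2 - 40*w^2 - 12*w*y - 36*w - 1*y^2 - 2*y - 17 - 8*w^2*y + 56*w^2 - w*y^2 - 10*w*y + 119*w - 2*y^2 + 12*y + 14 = w^2*(16 - 8*y) + w*(-y^2 - 22*y + 48) - 3*y^2 + 6*y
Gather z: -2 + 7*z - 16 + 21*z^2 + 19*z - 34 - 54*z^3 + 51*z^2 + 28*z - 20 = -54*z^3 + 72*z^2 + 54*z - 72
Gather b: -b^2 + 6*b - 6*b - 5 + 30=25 - b^2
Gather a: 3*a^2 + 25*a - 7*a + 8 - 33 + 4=3*a^2 + 18*a - 21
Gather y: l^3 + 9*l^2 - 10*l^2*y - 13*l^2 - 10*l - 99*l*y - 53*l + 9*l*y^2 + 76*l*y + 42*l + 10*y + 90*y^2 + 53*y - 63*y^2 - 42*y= l^3 - 4*l^2 - 21*l + y^2*(9*l + 27) + y*(-10*l^2 - 23*l + 21)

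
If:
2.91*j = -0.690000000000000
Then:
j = -0.24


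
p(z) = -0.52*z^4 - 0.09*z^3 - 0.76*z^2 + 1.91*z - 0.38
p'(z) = -2.08*z^3 - 0.27*z^2 - 1.52*z + 1.91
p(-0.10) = -0.58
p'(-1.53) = 11.05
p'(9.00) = -1549.96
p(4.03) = -148.08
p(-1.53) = -7.61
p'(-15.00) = 6983.96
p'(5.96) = -457.09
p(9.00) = -3522.08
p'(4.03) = -144.74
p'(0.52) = 0.75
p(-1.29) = -5.36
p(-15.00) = -26221.28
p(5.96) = -691.17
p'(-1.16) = 6.56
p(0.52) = 0.36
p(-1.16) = -4.42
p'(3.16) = -71.22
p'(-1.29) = 7.89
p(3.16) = -56.62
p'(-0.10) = 2.06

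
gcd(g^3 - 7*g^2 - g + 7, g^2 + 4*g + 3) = g + 1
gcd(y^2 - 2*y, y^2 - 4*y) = y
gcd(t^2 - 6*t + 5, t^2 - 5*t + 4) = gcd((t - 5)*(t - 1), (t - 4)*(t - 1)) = t - 1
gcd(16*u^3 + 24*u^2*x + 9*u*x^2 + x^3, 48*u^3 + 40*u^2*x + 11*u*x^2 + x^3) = 16*u^2 + 8*u*x + x^2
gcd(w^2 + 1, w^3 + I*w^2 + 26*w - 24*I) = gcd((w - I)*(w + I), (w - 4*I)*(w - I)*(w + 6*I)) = w - I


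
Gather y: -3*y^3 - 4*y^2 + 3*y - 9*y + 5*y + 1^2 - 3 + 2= -3*y^3 - 4*y^2 - y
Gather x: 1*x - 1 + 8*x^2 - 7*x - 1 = 8*x^2 - 6*x - 2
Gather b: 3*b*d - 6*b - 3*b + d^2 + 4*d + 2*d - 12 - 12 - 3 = b*(3*d - 9) + d^2 + 6*d - 27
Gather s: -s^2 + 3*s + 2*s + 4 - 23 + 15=-s^2 + 5*s - 4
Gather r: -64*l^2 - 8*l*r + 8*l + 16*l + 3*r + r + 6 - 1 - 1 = -64*l^2 + 24*l + r*(4 - 8*l) + 4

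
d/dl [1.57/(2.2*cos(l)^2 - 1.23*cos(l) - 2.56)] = (6.908*cos(l) - 1.9311)*sin(l)/(-2.2*cos(l)^2 + 1.23*cos(l) + 2.56)^2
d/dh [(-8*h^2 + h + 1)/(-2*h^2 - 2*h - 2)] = 9*h*(h + 2)/(2*(h^4 + 2*h^3 + 3*h^2 + 2*h + 1))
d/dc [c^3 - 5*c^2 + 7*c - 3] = 3*c^2 - 10*c + 7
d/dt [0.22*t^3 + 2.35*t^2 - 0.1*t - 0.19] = 0.66*t^2 + 4.7*t - 0.1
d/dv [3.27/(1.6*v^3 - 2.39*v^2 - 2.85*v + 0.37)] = (-15.696*v^2 + 15.6306*v + 9.3195)/(1.6*v^3 - 2.39*v^2 - 2.85*v + 0.37)^2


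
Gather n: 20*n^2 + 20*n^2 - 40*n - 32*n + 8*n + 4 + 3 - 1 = 40*n^2 - 64*n + 6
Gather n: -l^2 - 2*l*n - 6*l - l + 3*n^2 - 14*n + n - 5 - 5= -l^2 - 7*l + 3*n^2 + n*(-2*l - 13) - 10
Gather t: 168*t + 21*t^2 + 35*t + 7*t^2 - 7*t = 28*t^2 + 196*t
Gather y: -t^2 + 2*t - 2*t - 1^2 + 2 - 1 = -t^2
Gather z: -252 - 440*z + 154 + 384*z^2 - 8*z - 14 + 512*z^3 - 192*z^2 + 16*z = 512*z^3 + 192*z^2 - 432*z - 112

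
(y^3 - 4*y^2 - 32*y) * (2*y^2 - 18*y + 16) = 2*y^5 - 26*y^4 + 24*y^3 + 512*y^2 - 512*y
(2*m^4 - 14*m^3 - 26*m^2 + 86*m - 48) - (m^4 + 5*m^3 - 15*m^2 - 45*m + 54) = m^4 - 19*m^3 - 11*m^2 + 131*m - 102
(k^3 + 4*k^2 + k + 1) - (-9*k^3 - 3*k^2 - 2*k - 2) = 10*k^3 + 7*k^2 + 3*k + 3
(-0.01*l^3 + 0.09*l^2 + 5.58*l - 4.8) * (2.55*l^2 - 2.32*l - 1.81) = -0.0255*l^5 + 0.2527*l^4 + 14.0383*l^3 - 25.3485*l^2 + 1.0362*l + 8.688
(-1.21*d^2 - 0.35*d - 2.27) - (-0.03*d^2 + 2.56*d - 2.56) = -1.18*d^2 - 2.91*d + 0.29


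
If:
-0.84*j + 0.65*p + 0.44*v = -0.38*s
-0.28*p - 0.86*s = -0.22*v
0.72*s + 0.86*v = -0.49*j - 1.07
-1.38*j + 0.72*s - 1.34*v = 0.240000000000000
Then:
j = 0.31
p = 1.38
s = -0.67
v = -0.86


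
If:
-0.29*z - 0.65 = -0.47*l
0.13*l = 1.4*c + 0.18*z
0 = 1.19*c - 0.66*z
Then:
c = 0.11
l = 1.51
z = 0.21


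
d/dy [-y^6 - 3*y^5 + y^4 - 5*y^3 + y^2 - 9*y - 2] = -6*y^5 - 15*y^4 + 4*y^3 - 15*y^2 + 2*y - 9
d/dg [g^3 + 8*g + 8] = 3*g^2 + 8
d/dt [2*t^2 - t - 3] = 4*t - 1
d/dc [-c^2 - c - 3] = -2*c - 1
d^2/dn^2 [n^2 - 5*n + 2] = 2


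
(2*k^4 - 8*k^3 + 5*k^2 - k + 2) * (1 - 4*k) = -8*k^5 + 34*k^4 - 28*k^3 + 9*k^2 - 9*k + 2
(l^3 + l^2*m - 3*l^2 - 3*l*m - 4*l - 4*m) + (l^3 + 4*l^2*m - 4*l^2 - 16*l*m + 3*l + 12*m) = 2*l^3 + 5*l^2*m - 7*l^2 - 19*l*m - l + 8*m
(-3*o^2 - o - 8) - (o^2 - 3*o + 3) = -4*o^2 + 2*o - 11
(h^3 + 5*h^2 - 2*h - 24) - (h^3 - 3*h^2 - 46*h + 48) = 8*h^2 + 44*h - 72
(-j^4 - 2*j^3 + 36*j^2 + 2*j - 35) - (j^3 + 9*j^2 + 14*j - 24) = -j^4 - 3*j^3 + 27*j^2 - 12*j - 11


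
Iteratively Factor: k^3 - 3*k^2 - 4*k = (k - 4)*(k^2 + k) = k*(k - 4)*(k + 1)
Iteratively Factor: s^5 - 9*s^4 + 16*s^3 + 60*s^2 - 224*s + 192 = (s - 4)*(s^4 - 5*s^3 - 4*s^2 + 44*s - 48) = (s - 4)^2*(s^3 - s^2 - 8*s + 12) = (s - 4)^2*(s - 2)*(s^2 + s - 6) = (s - 4)^2*(s - 2)^2*(s + 3)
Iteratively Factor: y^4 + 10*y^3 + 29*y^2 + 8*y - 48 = (y + 4)*(y^3 + 6*y^2 + 5*y - 12) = (y - 1)*(y + 4)*(y^2 + 7*y + 12) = (y - 1)*(y + 3)*(y + 4)*(y + 4)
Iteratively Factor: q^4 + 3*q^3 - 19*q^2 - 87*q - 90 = (q - 5)*(q^3 + 8*q^2 + 21*q + 18) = (q - 5)*(q + 3)*(q^2 + 5*q + 6) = (q - 5)*(q + 2)*(q + 3)*(q + 3)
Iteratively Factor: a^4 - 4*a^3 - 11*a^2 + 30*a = (a + 3)*(a^3 - 7*a^2 + 10*a) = a*(a + 3)*(a^2 - 7*a + 10) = a*(a - 2)*(a + 3)*(a - 5)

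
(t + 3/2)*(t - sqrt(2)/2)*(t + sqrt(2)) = t^3 + sqrt(2)*t^2/2 + 3*t^2/2 - t + 3*sqrt(2)*t/4 - 3/2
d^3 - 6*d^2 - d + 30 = (d - 5)*(d - 3)*(d + 2)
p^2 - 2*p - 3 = (p - 3)*(p + 1)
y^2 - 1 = (y - 1)*(y + 1)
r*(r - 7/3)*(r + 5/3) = r^3 - 2*r^2/3 - 35*r/9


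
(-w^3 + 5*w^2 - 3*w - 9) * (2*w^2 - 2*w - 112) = -2*w^5 + 12*w^4 + 96*w^3 - 572*w^2 + 354*w + 1008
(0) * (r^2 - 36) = 0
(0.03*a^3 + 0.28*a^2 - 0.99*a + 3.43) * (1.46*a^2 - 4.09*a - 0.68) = 0.0438*a^5 + 0.2861*a^4 - 2.611*a^3 + 8.8665*a^2 - 13.3555*a - 2.3324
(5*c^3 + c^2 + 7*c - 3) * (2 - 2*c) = -10*c^4 + 8*c^3 - 12*c^2 + 20*c - 6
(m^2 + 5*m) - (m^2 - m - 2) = 6*m + 2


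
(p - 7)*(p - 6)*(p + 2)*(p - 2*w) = p^4 - 2*p^3*w - 11*p^3 + 22*p^2*w + 16*p^2 - 32*p*w + 84*p - 168*w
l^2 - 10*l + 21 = (l - 7)*(l - 3)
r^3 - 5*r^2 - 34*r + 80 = (r - 8)*(r - 2)*(r + 5)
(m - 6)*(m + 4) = m^2 - 2*m - 24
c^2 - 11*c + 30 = (c - 6)*(c - 5)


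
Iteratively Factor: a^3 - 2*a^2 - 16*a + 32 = (a + 4)*(a^2 - 6*a + 8) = (a - 4)*(a + 4)*(a - 2)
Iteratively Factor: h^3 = (h)*(h^2) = h^2*(h)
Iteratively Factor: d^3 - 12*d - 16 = (d + 2)*(d^2 - 2*d - 8) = (d + 2)^2*(d - 4)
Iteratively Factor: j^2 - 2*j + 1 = (j - 1)*(j - 1)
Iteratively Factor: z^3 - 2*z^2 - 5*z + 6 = (z - 3)*(z^2 + z - 2) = (z - 3)*(z - 1)*(z + 2)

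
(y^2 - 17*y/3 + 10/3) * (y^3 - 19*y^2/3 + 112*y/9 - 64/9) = y^5 - 12*y^4 + 155*y^3/3 - 2666*y^2/27 + 736*y/9 - 640/27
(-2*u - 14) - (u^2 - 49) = -u^2 - 2*u + 35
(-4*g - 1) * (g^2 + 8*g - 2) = -4*g^3 - 33*g^2 + 2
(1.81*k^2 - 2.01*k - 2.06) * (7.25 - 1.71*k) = -3.0951*k^3 + 16.5596*k^2 - 11.0499*k - 14.935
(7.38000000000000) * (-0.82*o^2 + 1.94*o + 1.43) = -6.0516*o^2 + 14.3172*o + 10.5534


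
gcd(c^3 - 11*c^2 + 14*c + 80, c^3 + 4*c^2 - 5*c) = 1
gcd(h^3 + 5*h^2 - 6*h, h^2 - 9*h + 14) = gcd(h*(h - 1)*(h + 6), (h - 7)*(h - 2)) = 1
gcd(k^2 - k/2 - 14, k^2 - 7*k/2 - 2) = k - 4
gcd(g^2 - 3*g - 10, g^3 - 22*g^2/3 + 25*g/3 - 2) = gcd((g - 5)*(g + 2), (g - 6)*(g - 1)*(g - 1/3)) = 1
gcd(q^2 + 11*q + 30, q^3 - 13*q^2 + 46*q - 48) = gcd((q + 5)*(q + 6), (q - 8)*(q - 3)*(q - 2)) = 1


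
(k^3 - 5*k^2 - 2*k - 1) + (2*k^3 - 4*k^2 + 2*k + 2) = 3*k^3 - 9*k^2 + 1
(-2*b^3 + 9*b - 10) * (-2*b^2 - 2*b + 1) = 4*b^5 + 4*b^4 - 20*b^3 + 2*b^2 + 29*b - 10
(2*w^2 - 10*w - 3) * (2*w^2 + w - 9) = 4*w^4 - 18*w^3 - 34*w^2 + 87*w + 27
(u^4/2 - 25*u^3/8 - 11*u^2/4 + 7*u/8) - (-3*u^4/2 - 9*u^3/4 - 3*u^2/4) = 2*u^4 - 7*u^3/8 - 2*u^2 + 7*u/8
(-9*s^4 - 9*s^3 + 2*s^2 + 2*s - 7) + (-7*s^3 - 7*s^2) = -9*s^4 - 16*s^3 - 5*s^2 + 2*s - 7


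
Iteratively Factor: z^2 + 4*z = (z + 4)*(z)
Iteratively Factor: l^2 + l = (l)*(l + 1)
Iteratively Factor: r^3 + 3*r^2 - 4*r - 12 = (r + 2)*(r^2 + r - 6) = (r + 2)*(r + 3)*(r - 2)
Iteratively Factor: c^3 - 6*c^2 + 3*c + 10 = (c - 2)*(c^2 - 4*c - 5) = (c - 2)*(c + 1)*(c - 5)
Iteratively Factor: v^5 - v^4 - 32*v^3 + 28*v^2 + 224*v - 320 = (v + 4)*(v^4 - 5*v^3 - 12*v^2 + 76*v - 80) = (v - 2)*(v + 4)*(v^3 - 3*v^2 - 18*v + 40) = (v - 5)*(v - 2)*(v + 4)*(v^2 + 2*v - 8) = (v - 5)*(v - 2)*(v + 4)^2*(v - 2)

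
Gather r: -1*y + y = 0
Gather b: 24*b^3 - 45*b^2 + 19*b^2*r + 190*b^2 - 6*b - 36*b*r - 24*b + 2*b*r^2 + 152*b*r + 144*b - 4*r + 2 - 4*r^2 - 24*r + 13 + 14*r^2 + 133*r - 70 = 24*b^3 + b^2*(19*r + 145) + b*(2*r^2 + 116*r + 114) + 10*r^2 + 105*r - 55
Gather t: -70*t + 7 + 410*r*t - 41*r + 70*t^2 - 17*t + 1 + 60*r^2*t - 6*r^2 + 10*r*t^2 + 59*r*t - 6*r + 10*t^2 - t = -6*r^2 - 47*r + t^2*(10*r + 80) + t*(60*r^2 + 469*r - 88) + 8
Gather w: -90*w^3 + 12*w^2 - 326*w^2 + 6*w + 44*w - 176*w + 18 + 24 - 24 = -90*w^3 - 314*w^2 - 126*w + 18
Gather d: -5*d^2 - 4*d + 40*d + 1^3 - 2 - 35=-5*d^2 + 36*d - 36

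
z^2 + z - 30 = (z - 5)*(z + 6)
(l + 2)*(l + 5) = l^2 + 7*l + 10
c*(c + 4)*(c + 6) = c^3 + 10*c^2 + 24*c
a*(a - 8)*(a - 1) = a^3 - 9*a^2 + 8*a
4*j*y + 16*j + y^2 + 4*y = (4*j + y)*(y + 4)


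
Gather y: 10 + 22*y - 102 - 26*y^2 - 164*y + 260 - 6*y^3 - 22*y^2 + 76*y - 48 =-6*y^3 - 48*y^2 - 66*y + 120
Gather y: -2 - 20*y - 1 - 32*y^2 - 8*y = -32*y^2 - 28*y - 3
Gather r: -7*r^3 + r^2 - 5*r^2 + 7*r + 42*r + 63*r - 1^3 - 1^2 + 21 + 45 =-7*r^3 - 4*r^2 + 112*r + 64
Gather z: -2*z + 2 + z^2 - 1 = z^2 - 2*z + 1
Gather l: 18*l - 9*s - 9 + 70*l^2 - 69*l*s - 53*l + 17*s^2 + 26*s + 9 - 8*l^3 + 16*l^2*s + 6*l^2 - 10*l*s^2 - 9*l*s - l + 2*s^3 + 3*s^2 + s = -8*l^3 + l^2*(16*s + 76) + l*(-10*s^2 - 78*s - 36) + 2*s^3 + 20*s^2 + 18*s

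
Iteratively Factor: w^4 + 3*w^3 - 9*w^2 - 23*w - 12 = (w + 4)*(w^3 - w^2 - 5*w - 3) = (w + 1)*(w + 4)*(w^2 - 2*w - 3) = (w - 3)*(w + 1)*(w + 4)*(w + 1)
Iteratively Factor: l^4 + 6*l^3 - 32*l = (l + 4)*(l^3 + 2*l^2 - 8*l) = l*(l + 4)*(l^2 + 2*l - 8) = l*(l - 2)*(l + 4)*(l + 4)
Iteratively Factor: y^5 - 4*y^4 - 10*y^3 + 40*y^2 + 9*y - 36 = (y - 1)*(y^4 - 3*y^3 - 13*y^2 + 27*y + 36) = (y - 1)*(y + 1)*(y^3 - 4*y^2 - 9*y + 36) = (y - 1)*(y + 1)*(y + 3)*(y^2 - 7*y + 12) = (y - 3)*(y - 1)*(y + 1)*(y + 3)*(y - 4)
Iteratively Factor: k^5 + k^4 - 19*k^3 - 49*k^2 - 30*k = (k + 1)*(k^4 - 19*k^2 - 30*k) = k*(k + 1)*(k^3 - 19*k - 30) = k*(k - 5)*(k + 1)*(k^2 + 5*k + 6) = k*(k - 5)*(k + 1)*(k + 2)*(k + 3)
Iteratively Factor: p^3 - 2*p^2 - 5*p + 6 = (p + 2)*(p^2 - 4*p + 3) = (p - 3)*(p + 2)*(p - 1)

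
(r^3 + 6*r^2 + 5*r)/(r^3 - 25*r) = (r + 1)/(r - 5)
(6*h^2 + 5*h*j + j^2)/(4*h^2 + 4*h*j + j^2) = (3*h + j)/(2*h + j)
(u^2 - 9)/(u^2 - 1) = (u^2 - 9)/(u^2 - 1)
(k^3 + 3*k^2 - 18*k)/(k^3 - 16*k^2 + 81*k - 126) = k*(k + 6)/(k^2 - 13*k + 42)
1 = 1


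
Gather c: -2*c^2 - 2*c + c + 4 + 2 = -2*c^2 - c + 6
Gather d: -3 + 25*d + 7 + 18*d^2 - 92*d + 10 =18*d^2 - 67*d + 14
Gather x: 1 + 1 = 2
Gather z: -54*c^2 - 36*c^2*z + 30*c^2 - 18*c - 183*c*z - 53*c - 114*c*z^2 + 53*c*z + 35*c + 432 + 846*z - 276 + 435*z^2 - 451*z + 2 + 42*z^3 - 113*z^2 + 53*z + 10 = -24*c^2 - 36*c + 42*z^3 + z^2*(322 - 114*c) + z*(-36*c^2 - 130*c + 448) + 168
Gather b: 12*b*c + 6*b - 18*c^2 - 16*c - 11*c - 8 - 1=b*(12*c + 6) - 18*c^2 - 27*c - 9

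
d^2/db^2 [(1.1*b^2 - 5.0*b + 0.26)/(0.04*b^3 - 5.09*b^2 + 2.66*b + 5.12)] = (0.00352*b^6 - 0.048*b^5 + 5.41075199999997*b^4 - 232.231216*b^3 + 224.8719*b^2 - 803.264952*b + 211.094608)/(6.4e-5*b^9 - 0.024432*b^8 + 3.12174*b^7 - 135.097109*b^6 + 201.341118*b^5 + 293.172612*b^4 - 393.963544*b^3 - 291.612672*b^2 + 209.190912*b + 134.217728)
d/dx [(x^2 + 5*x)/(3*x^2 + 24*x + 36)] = (x^2 + 8*x + 20)/(x^4 + 16*x^3 + 88*x^2 + 192*x + 144)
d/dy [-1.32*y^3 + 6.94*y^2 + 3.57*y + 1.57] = -3.96*y^2 + 13.88*y + 3.57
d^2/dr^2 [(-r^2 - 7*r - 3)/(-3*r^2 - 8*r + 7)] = 6*(13*r^3 + 48*r^2 + 219*r + 232)/(27*r^6 + 216*r^5 + 387*r^4 - 496*r^3 - 903*r^2 + 1176*r - 343)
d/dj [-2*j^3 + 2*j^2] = 2*j*(2 - 3*j)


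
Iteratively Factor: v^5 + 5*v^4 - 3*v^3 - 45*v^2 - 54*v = (v)*(v^4 + 5*v^3 - 3*v^2 - 45*v - 54) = v*(v - 3)*(v^3 + 8*v^2 + 21*v + 18) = v*(v - 3)*(v + 3)*(v^2 + 5*v + 6) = v*(v - 3)*(v + 3)^2*(v + 2)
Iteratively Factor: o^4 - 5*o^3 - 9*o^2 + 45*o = (o - 3)*(o^3 - 2*o^2 - 15*o) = (o - 3)*(o + 3)*(o^2 - 5*o) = (o - 5)*(o - 3)*(o + 3)*(o)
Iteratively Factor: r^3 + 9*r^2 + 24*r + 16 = (r + 4)*(r^2 + 5*r + 4) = (r + 4)^2*(r + 1)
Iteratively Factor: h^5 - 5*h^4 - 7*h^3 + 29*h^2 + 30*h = (h + 1)*(h^4 - 6*h^3 - h^2 + 30*h) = (h - 5)*(h + 1)*(h^3 - h^2 - 6*h) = (h - 5)*(h + 1)*(h + 2)*(h^2 - 3*h) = h*(h - 5)*(h + 1)*(h + 2)*(h - 3)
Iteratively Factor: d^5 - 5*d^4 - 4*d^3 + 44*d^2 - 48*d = (d)*(d^4 - 5*d^3 - 4*d^2 + 44*d - 48) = d*(d + 3)*(d^3 - 8*d^2 + 20*d - 16) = d*(d - 4)*(d + 3)*(d^2 - 4*d + 4) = d*(d - 4)*(d - 2)*(d + 3)*(d - 2)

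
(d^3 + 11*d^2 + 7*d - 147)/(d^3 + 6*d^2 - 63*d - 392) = (d - 3)/(d - 8)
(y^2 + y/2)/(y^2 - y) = (y + 1/2)/(y - 1)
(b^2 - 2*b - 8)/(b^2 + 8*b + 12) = (b - 4)/(b + 6)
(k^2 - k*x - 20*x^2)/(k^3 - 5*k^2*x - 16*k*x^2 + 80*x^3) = 1/(k - 4*x)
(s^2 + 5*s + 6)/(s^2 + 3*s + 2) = (s + 3)/(s + 1)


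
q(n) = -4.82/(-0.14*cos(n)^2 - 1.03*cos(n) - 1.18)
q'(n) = -4.82*(-0.28*sin(n)*cos(n) - 1.03*sin(n))/(-0.14*cos(n)^2 - 1.03*cos(n) - 1.18)^2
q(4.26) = 6.37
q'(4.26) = -6.87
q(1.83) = 5.21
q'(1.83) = 5.22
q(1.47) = 3.75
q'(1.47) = 3.07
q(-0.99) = 2.70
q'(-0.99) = -1.49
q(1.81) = 5.11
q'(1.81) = 5.07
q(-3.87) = 9.85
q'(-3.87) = 11.00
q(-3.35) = 15.74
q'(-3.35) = 8.04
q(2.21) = 7.83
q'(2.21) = 8.82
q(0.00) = 2.05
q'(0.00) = 0.00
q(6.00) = 2.10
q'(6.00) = -0.33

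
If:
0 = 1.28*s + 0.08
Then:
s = -0.06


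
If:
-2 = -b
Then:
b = 2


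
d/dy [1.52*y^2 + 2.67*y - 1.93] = 3.04*y + 2.67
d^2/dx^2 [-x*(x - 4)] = -2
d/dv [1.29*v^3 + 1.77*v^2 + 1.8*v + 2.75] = 3.87*v^2 + 3.54*v + 1.8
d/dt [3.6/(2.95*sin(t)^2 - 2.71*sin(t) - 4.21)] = (9.756 - 21.24*sin(t))*cos(t)/(-2.95*sin(t)^2 + 2.71*sin(t) + 4.21)^2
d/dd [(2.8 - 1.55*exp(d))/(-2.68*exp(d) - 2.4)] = 11.224*exp(d)/(2.68*exp(d) + 2.4)^2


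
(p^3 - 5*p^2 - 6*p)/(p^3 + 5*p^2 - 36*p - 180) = p*(p + 1)/(p^2 + 11*p + 30)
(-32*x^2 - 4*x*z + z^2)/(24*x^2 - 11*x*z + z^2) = (-4*x - z)/(3*x - z)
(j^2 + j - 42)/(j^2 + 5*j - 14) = (j - 6)/(j - 2)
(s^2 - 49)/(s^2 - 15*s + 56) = (s + 7)/(s - 8)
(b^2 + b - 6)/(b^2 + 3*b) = (b - 2)/b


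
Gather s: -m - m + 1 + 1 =2 - 2*m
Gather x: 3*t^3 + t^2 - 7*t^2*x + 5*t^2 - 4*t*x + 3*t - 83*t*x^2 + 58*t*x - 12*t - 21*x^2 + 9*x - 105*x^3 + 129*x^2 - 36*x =3*t^3 + 6*t^2 - 9*t - 105*x^3 + x^2*(108 - 83*t) + x*(-7*t^2 + 54*t - 27)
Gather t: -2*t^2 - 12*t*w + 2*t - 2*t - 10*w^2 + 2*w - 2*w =-2*t^2 - 12*t*w - 10*w^2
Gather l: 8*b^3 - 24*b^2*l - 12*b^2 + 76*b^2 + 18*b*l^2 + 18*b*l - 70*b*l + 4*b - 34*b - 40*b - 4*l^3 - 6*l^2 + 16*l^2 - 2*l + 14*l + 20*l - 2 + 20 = 8*b^3 + 64*b^2 - 70*b - 4*l^3 + l^2*(18*b + 10) + l*(-24*b^2 - 52*b + 32) + 18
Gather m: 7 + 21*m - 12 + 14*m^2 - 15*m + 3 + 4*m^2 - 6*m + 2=18*m^2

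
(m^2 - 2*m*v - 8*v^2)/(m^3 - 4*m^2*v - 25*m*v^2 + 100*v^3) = (-m - 2*v)/(-m^2 + 25*v^2)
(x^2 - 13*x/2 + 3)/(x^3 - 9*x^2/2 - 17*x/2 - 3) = (2*x - 1)/(2*x^2 + 3*x + 1)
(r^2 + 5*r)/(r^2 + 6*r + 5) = r/(r + 1)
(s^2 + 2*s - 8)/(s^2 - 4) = (s + 4)/(s + 2)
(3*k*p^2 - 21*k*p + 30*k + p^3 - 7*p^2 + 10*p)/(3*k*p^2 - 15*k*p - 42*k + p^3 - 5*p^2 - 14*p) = (p^2 - 7*p + 10)/(p^2 - 5*p - 14)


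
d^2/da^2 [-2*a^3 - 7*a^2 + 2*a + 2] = -12*a - 14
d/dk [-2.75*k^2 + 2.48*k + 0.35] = 2.48 - 5.5*k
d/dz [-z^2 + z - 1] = 1 - 2*z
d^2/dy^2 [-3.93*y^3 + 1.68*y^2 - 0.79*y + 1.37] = 3.36 - 23.58*y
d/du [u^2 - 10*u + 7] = 2*u - 10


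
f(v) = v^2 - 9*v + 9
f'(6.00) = 3.00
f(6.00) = -9.00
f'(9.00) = 9.00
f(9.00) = 9.00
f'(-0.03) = -9.06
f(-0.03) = 9.27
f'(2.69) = -3.62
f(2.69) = -7.97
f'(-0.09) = -9.18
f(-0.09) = 9.82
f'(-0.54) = -10.08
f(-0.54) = 14.15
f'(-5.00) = -19.00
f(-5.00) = 79.00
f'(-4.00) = -17.00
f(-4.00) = 61.00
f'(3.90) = -1.20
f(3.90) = -10.89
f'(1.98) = -5.04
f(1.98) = -4.90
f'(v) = 2*v - 9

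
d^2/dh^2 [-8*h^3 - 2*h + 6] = -48*h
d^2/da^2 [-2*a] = 0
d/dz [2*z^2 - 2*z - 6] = 4*z - 2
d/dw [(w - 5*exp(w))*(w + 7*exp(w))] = 2*w*exp(w) + 2*w - 70*exp(2*w) + 2*exp(w)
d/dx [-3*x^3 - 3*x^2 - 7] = 3*x*(-3*x - 2)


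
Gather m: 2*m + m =3*m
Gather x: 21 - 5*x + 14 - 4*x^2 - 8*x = -4*x^2 - 13*x + 35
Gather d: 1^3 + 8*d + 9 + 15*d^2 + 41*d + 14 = 15*d^2 + 49*d + 24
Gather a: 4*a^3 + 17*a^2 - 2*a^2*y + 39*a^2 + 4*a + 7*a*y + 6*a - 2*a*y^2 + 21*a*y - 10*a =4*a^3 + a^2*(56 - 2*y) + a*(-2*y^2 + 28*y)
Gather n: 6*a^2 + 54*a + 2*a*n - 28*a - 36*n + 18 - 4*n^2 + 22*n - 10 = 6*a^2 + 26*a - 4*n^2 + n*(2*a - 14) + 8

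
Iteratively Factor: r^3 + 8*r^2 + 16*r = (r + 4)*(r^2 + 4*r) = r*(r + 4)*(r + 4)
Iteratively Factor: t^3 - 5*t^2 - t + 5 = (t - 5)*(t^2 - 1) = (t - 5)*(t - 1)*(t + 1)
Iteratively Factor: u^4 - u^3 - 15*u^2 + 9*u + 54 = (u + 2)*(u^3 - 3*u^2 - 9*u + 27) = (u + 2)*(u + 3)*(u^2 - 6*u + 9) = (u - 3)*(u + 2)*(u + 3)*(u - 3)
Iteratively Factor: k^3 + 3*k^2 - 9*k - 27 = (k + 3)*(k^2 - 9) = (k + 3)^2*(k - 3)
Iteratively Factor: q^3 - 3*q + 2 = (q - 1)*(q^2 + q - 2) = (q - 1)*(q + 2)*(q - 1)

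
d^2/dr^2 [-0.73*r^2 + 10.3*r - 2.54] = -1.46000000000000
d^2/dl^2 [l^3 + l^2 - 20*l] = 6*l + 2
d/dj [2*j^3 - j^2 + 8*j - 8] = 6*j^2 - 2*j + 8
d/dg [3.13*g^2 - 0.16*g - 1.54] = 6.26*g - 0.16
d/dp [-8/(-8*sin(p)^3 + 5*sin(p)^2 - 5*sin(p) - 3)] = 8*(-24*sin(p)^2 + 10*sin(p) - 5)*cos(p)/((8*sin(p) + 3)^2*(sin(p)^2 - sin(p) + 1)^2)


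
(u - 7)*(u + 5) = u^2 - 2*u - 35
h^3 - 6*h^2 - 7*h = h*(h - 7)*(h + 1)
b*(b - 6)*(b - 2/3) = b^3 - 20*b^2/3 + 4*b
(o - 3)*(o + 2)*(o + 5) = o^3 + 4*o^2 - 11*o - 30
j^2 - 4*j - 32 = (j - 8)*(j + 4)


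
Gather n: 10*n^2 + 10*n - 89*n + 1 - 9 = 10*n^2 - 79*n - 8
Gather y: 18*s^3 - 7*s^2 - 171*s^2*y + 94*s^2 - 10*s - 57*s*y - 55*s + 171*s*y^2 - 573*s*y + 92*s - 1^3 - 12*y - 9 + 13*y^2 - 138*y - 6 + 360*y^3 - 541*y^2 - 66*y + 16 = 18*s^3 + 87*s^2 + 27*s + 360*y^3 + y^2*(171*s - 528) + y*(-171*s^2 - 630*s - 216)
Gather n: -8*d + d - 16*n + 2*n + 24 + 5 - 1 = -7*d - 14*n + 28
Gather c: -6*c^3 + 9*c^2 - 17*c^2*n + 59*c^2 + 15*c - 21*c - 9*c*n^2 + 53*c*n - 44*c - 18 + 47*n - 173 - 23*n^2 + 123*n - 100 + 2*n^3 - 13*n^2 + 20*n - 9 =-6*c^3 + c^2*(68 - 17*n) + c*(-9*n^2 + 53*n - 50) + 2*n^3 - 36*n^2 + 190*n - 300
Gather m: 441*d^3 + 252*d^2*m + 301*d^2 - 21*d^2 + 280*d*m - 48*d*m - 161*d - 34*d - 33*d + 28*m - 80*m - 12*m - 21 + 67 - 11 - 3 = 441*d^3 + 280*d^2 - 228*d + m*(252*d^2 + 232*d - 64) + 32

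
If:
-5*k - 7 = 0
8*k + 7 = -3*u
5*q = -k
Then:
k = -7/5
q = 7/25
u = 7/5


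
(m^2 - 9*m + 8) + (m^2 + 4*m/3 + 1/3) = 2*m^2 - 23*m/3 + 25/3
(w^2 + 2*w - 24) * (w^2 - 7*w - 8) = w^4 - 5*w^3 - 46*w^2 + 152*w + 192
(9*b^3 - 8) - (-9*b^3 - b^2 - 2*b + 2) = 18*b^3 + b^2 + 2*b - 10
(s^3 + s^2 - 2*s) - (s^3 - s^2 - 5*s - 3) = 2*s^2 + 3*s + 3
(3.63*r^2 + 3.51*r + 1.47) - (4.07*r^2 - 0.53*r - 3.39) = -0.44*r^2 + 4.04*r + 4.86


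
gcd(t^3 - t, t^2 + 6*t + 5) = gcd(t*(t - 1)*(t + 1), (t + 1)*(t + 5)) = t + 1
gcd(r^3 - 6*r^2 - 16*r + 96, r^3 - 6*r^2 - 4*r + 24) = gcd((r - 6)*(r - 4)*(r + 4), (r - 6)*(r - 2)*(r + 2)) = r - 6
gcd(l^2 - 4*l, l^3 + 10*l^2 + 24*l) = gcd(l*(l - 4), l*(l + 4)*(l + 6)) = l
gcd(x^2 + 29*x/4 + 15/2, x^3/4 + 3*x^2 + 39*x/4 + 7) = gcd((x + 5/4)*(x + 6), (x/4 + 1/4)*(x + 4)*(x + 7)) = 1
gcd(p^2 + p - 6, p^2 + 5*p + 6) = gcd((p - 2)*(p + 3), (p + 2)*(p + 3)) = p + 3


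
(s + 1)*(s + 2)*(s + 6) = s^3 + 9*s^2 + 20*s + 12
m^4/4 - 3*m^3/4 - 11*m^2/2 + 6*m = m*(m/4 + 1)*(m - 6)*(m - 1)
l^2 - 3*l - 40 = (l - 8)*(l + 5)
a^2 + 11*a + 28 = (a + 4)*(a + 7)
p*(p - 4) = p^2 - 4*p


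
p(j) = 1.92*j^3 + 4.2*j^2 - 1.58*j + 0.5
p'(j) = 5.76*j^2 + 8.4*j - 1.58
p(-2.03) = 4.95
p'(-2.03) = 5.10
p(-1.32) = 5.49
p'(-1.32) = -2.63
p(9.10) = 1780.78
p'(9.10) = 551.85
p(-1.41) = 5.70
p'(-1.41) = -1.97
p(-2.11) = 4.50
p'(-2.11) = 6.34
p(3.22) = 103.06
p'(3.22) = 85.19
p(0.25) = 0.40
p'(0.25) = 0.88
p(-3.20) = -14.35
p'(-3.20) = 30.52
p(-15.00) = -5510.80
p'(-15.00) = 1168.42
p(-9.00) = -1044.76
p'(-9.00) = 389.38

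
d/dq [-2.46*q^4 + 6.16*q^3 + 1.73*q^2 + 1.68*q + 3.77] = -9.84*q^3 + 18.48*q^2 + 3.46*q + 1.68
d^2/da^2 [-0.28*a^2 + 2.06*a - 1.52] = -0.560000000000000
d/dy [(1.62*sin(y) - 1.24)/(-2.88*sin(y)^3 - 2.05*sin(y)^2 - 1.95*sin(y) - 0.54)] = (9.3312*sin(y)^3 - 7.3926*sin(y)^2 - 5.084*sin(y) - 3.2928)*cos(y)/(8.2944*sin(y)^6 + 11.808*sin(y)^5 + 15.4345*sin(y)^4 + 11.1054*sin(y)^3 + 6.0165*sin(y)^2 + 2.106*sin(y) + 0.2916)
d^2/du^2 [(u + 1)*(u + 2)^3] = 6*(u + 2)*(2*u + 3)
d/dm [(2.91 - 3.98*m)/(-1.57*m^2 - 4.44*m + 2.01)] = (-6.2486*m^2 + 9.1374*m + 4.9206)/(2.4649*m^4 + 13.9416*m^3 + 13.4022*m^2 - 17.8488*m + 4.0401)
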